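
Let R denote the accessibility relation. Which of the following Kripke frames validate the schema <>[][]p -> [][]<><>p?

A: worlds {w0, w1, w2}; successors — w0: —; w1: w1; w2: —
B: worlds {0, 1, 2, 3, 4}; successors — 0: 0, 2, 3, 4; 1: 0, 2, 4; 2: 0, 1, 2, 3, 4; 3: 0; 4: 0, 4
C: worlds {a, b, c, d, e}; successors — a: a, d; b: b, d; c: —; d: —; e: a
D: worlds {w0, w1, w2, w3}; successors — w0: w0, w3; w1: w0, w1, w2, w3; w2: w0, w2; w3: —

A, B

The schema corresponds to a generalized confluence (Geach) condition: forall x forall y forall z ((xRy & x R^2 z) -> exists w (y R^2 w & z R^2 w)).
A: ✓.
B: ✓.
C: fails — aRa, aR²d but no w with aR²w and dR²w.
D: fails — w0Rw0, w0R²w3 but no w with w0R²w and w3R²w.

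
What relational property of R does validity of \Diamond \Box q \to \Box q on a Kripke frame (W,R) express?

the Euclidean property: \forall x \forall y \forall z (Rxy \wedge Rxz \to Ryz)

Equivalently (dual form): ◇q → □◇q.
Suppose ◇q→□◇q is valid. Take Rxy, Rxz and set V(q)={y}. Then ◇q at x, so □◇q at x, so ◇q at z, so some w with Rzw has q; w=y, i.e. Rzy. By symmetry of the argument, Ryz.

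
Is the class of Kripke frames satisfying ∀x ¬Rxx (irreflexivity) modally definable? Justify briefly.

Any modally definable frame class is closed under surjective bounded morphisms.
The 3-cycle (worlds a,b,c with a→b→c→a) is irreflexive, and the map sending every world to a single reflexive point • is a surjective bounded morphism (forth: every edge maps to (•,•); back: every world has a successor). So any modal formula valid on the 3-cycle is also valid on the reflexive point, which is not irreflexive.
So the class is not modally definable.

No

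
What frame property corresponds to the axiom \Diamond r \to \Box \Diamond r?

Suppose ◇r→□◇r is valid. Take Rxy, Rxz and set V(r)={y}. Then ◇r at x, so □◇r at x, so ◇r at z, so some w with Rzw has r; w=y, i.e. Rzy. By symmetry of the argument, Ryz.
The converse is a direct semantic check.
Frame condition: \forall x \forall y \forall z (Rxy \wedge Rxz \to Ryz).

the Euclidean property: \forall x \forall y \forall z (Rxy \wedge Rxz \to Ryz)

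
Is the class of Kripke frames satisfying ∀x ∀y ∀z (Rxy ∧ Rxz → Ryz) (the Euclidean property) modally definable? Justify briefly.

Definable; ◇r → □◇r defines it

The condition is the Euclidean property. A defining modal formula is ◇r → □◇r.
Suppose ◇r→□◇r is valid. Take Rxy, Rxz and set V(r)={y}. Then ◇r at x, so □◇r at x, so ◇r at z, so some w with Rzw has r; w=y, i.e. Rzy. By symmetry of the argument, Ryz.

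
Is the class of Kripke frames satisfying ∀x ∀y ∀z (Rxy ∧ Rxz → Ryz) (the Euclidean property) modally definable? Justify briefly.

The condition is the Euclidean property. A defining modal formula is ◇q → □◇q.
Suppose ◇q→□◇q is valid. Take Rxy, Rxz and set V(q)={y}. Then ◇q at x, so □◇q at x, so ◇q at z, so some w with Rzw has q; w=y, i.e. Rzy. By symmetry of the argument, Ryz.

Yes, by ◇q → □◇q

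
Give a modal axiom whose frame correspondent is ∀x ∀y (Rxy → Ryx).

r → □◇r

This is symmetry; the standard corresponding axiom is B: r → □◇r.
Suppose r→□◇r is valid. Take Rxy and set V(r)={x}. Then r at x, so □◇r at x, so ◇r at y, so some z with Ryz has r; z=x, i.e. Ryx.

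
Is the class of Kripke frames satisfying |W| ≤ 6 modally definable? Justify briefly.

If a class were modally definable it would be closed under disjoint unions (Goldblatt–Thomason).
Any modal formula valid on each of 7 disjoint one-world frames is valid on their disjoint union (validity is preserved under disjoint unions). Each one-world frame has |W|=1≤6, but the union has |W|=7.
So the class is not modally definable.

Not modally definable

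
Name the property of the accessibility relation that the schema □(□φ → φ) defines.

shift-reflexivity

This is the T□ axiom.
It corresponds to shift-reflexivity: ∀x ∀y (Rxy → Ryy).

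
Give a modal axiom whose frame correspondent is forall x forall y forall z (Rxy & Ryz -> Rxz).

This is transitivity; the standard corresponding axiom is 4: □r → □□r.
Suppose □r→□□r is valid. Take Rxy, Ryz and set V(r)={w : Rxw}. Then □r at x, so □□r at x, so □r at y, so r at z, i.e. Rxz.

□r → □□r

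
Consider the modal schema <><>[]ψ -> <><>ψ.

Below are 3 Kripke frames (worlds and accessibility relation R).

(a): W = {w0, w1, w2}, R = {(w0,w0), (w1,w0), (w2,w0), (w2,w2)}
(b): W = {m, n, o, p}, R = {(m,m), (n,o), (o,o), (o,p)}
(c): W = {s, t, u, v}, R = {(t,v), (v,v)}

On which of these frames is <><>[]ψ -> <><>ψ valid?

Frame correspondent (Sahlqvist): forall x forall y (x R^2 y -> exists w (yRw & x R^2 w)) — i.e. a generalized confluence (Geach) condition.
(a): condition met.
(b): fails — nR²p but no w with pRw and nR²w.
(c): condition met.

(a), (c)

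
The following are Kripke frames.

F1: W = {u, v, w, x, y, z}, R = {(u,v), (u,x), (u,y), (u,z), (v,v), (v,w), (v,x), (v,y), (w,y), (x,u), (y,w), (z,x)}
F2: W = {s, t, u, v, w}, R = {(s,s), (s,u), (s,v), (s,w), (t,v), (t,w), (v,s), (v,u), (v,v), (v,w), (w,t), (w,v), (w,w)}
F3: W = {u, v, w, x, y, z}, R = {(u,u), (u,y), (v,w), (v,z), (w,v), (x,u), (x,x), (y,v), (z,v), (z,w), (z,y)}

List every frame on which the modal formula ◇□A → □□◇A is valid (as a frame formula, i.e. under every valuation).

none

The schema corresponds to a generalized confluence (Geach) condition: ∀x ∀y ∀z ((xRy ∧ xR²z) → ∃w (yRw ∧ zRw)).
F1: fails — uRv, uR²x but no t with vRt and xRt.
F2: fails — sRs, sR²u but no w* with sRw* and uRw*.
F3: fails — uRu, uR²v but no t with uRt and vRt.
Valid on no frame.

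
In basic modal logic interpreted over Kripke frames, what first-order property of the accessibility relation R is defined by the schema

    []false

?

□⊥ is valid iff no world has any successor (otherwise □⊥ fails at any world with one).
Conversely, on a frame with emptiness of R the schema holds at every world under every valuation.
Frame condition: forall x forall y ~Rxy.

emptiness of R: forall x forall y ~Rxy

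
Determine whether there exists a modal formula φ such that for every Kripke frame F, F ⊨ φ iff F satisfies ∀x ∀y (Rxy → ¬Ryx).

No — not modally definable

Any modally definable frame class is closed under surjective bounded morphisms.
The 3-cycle (worlds a,b,c with a→b→c→a) is asymmetric. Mapping every world to a single reflexive point • is a surjective bounded morphism, and the reflexive point is not asymmetric (R•• but asymmetry requires ¬R••).
So no modal formula (or set of formulas) defines exactly the asymmetric frames.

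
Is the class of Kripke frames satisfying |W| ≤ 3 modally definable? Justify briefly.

If a class were modally definable it would be closed under disjoint unions (Goldblatt–Thomason).
Any modal formula valid on each of 4 disjoint one-world frames is valid on their disjoint union (validity is preserved under disjoint unions). Each one-world frame has |W|=1≤3, but the union has |W|=4.
Hence having at most 3 worlds is not modally definable.

Not modally definable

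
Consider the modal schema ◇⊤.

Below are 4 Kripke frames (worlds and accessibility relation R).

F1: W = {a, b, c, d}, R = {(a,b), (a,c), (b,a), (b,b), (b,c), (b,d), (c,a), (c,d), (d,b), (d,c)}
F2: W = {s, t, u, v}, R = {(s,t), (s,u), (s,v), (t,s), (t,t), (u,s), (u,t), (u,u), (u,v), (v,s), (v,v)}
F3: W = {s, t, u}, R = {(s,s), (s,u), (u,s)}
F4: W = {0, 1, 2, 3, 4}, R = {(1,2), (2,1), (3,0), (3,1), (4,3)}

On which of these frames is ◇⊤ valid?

This is the axiom for seriality; its first-order frame correspondent is ∀x ∃y Rxy.
F1: satisfies the condition.
F2: satisfies the condition.
F3: fails — world t has no successor.
F4: fails — world 0 has no successor.

F1, F2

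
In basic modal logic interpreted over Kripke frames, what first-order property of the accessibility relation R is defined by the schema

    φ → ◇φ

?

This is frame-equivalent to □φ → φ (substitute ¬φ for φ and contrapose).
Suppose □φ→φ is valid. At any x set V(φ)={w : Rxw}. Then □φ holds at x, so φ holds at x, i.e. Rxx.
Conversely, any frame satisfying ∀x Rxx validates the schema.
Frame condition: ∀x Rxx.

reflexivity: ∀x Rxx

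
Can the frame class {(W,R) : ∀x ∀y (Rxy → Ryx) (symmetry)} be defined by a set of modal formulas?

Definable; p → □◇p defines it

Yes: it is symmetry, defined by the B schema p → □◇p.
Suppose p→□◇p is valid. Take Rxy and set V(p)={x}. Then p at x, so □◇p at x, so ◇p at y, so some z with Ryz has p; z=x, i.e. Ryx.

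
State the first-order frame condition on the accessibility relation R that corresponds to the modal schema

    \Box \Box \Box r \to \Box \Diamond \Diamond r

This is a Sahlqvist (Geach-type) schema ◇^0□^3r → □^1◇^2r.
Minimal-valuation argument: fix x; take any y with xR^0y and any z with xR^1z. Set V(r) to the set of worlds R-reachable from y in exactly 3 steps. Then □^3r holds at y, so the antecedent holds at x; validity forces ◇^2r at z, giving a w with zR^2w and yR^3w.
First-order correspondent: \forall x \forall z (xRz \to \exists w (x R^3 w \wedge z R^2 w)).

\forall x \forall z (xRz \to \exists w (x R^3 w \wedge z R^2 w))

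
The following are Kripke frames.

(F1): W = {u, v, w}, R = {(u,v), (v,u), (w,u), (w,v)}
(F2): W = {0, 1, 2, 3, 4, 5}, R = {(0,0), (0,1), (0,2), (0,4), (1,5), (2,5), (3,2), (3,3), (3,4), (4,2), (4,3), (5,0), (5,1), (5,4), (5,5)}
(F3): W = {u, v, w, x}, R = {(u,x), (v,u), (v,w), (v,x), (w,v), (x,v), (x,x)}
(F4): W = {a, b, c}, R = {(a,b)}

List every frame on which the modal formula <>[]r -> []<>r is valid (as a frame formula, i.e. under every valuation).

Frame correspondent (Sahlqvist): forall x forall y forall z (Rxy & Rxz -> exists w (Ryw & Rzw)) — i.e. convergence.
(F1): fails — Rwu and Rwv but u and v have no common successor.
(F2): fails — R00 and R02 but 0 and 2 have no common successor.
(F3): fails — Rvw and Rvu but w and u have no common successor.
(F4): fails — Rab and Rab but b and b have no common successor.

none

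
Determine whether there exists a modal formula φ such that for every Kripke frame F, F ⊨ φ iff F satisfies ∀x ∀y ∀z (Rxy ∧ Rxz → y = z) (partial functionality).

Yes, by ◇q → □q

The condition is partial functionality. A defining modal formula is ◇q → □q.
Suppose ◇q→□q is valid. Take Rxy, Rxz and set V(q)={y}. Then ◇q at x, so □q at x, so q at z, i.e. z=y.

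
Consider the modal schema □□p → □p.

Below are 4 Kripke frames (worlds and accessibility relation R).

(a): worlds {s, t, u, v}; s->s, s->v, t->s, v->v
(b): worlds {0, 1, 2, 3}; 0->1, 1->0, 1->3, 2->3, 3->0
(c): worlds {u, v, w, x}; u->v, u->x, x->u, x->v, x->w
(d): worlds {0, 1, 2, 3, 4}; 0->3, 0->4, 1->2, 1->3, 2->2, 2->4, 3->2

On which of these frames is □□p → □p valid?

(a)

The schema corresponds to density: ∀x ∀y (Rxy → ∃z (Rxz ∧ Rzy)).
(a): satisfies the condition.
(b): fails — R01 but no z with R0z and Rz1.
(c): fails — Rxw but no z with Rxz and Rzw.
(d): fails — R04 but no z with R0z and Rz4.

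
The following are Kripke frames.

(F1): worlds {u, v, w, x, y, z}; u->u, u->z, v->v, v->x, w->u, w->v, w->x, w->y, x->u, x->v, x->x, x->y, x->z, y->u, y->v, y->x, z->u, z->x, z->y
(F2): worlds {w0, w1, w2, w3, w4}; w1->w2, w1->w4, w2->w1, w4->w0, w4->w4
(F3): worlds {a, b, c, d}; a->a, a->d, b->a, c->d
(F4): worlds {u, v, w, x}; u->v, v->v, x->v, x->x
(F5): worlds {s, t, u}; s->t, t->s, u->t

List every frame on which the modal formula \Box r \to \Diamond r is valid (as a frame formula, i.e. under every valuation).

Frame correspondent (Sahlqvist): \forall x \exists y Rxy — i.e. seriality.
(F1): ✓.
(F2): fails — world w0 has no successor.
(F3): fails — world d has no successor.
(F4): fails — world w has no successor.
(F5): ✓.
Valid on: (F1), (F5).

(F1), (F5)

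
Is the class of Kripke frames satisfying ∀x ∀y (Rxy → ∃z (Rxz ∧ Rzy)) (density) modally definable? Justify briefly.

The condition is density. A defining modal formula is □□p → □p.
Suppose □□p→□p is valid. Take Rxy and set V(p)={w : xR²w}. Then □□p at x, so □p at x, so p at y, i.e. ∃z(Rxz∧Rzy).

Definable; □□p → □p defines it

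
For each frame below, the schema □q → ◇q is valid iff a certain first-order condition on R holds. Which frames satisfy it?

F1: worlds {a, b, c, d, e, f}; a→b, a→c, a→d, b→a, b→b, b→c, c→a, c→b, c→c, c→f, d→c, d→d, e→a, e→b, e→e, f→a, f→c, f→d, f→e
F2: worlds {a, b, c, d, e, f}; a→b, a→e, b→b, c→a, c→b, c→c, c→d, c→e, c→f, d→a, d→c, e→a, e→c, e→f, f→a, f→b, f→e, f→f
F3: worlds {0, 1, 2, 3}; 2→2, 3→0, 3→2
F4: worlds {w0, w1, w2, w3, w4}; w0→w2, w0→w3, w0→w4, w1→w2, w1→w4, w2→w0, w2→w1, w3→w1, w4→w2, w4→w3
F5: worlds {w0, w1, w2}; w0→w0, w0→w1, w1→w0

This is the axiom for seriality; its first-order frame correspondent is ∀x ∃y Rxy.
F1: ✓.
F2: ✓.
F3: fails — world 0 has no successor.
F4: ✓.
F5: fails — world w2 has no successor.

F1, F2, F4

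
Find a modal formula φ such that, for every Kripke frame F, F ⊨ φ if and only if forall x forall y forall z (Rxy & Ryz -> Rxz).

This is transitivity; the standard corresponding axiom is 4: □p → □□p.
Suppose □p→□□p is valid. Take Rxy, Ryz and set V(p)={w : Rxw}. Then □p at x, so □□p at x, so □p at y, so p at z, i.e. Rxz.

□p → □□p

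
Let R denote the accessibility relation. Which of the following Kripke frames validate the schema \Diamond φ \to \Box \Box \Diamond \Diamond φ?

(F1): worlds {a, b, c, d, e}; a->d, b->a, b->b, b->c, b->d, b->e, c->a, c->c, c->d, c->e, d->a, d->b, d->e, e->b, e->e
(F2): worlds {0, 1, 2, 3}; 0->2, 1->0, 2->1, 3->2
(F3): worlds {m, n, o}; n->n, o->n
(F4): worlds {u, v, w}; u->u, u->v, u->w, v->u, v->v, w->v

Frame correspondent (Sahlqvist): \forall x \forall y \forall z ((xRy \wedge x R^2 z) \to \exists w (y = w \wedge z R^2 w)) — i.e. a generalized confluence (Geach) condition.
(F1): fails — aRd, aR²a but no w with d=w and aR²w.
(F2): ✓.
(F3): ✓.
(F4): fails — uRw, uR²w but no t with w=t and wR²t.
Valid on: (F2), (F3).

(F2), (F3)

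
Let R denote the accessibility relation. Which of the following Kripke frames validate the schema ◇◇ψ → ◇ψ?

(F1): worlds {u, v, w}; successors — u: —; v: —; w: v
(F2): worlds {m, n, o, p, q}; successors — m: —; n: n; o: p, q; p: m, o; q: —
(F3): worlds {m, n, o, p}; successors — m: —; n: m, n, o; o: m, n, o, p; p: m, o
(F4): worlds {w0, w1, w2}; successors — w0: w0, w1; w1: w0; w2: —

Frame correspondent (Sahlqvist): ∀x ∀y ∀z (Rxy ∧ Ryz → Rxz) — i.e. transitivity.
(F1): condition met.
(F2): fails — Rop and Rpm but not Rom.
(F3): fails — Rno and Rop but not Rnp.
(F4): fails — Rw1w0 and Rw0w1 but not Rw1w1.
Valid on: (F1).

(F1)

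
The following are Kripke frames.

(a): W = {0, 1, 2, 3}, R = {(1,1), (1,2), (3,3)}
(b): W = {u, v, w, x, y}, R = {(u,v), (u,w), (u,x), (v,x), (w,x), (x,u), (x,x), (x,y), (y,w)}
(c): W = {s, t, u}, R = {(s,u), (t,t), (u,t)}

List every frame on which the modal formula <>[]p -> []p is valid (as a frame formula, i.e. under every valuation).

This is the axiom for the Euclidean property; its first-order frame correspondent is forall x forall y forall z (Rxy & Rxz -> Ryz).
(a): fails — R12 and R12 but not R22.
(b): fails — Ruv and Ruv but not Rvv.
(c): fails — Rsu and Rsu but not Ruu.

none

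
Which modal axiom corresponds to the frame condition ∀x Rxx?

This is reflexivity; the standard corresponding axiom is T: □p → p.
Suppose □p→p is valid. At any x set V(p)={w : Rxw}. Then □p holds at x, so p holds at x, i.e. Rxx.

□p → p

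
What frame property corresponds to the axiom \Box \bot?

emptiness of R

□⊥ is valid iff no world has any successor (otherwise □⊥ fails at any world with one).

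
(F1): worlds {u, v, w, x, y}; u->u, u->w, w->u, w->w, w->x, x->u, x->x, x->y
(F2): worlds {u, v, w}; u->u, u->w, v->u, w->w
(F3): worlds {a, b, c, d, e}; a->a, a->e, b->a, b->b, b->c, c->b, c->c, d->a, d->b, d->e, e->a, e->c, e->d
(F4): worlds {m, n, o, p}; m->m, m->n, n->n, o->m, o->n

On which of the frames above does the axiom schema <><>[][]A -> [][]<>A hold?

(F2), (F3), (F4)

The schema corresponds to a generalized confluence (Geach) condition: forall x forall y forall z ((x R^2 y & x R^2 z) -> exists w (y R^2 w & zRw)).
(F1): fails — wR²u, wR²y but no t with uR²t and yRt.
(F2): ✓.
(F3): ✓.
(F4): ✓.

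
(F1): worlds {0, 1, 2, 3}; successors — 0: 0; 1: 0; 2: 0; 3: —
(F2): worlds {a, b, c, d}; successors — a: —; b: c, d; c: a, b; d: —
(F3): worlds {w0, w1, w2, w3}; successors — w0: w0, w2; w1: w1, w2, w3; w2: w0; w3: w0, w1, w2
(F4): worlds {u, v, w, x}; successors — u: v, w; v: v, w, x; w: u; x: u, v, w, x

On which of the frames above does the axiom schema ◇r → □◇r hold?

(F1)

The schema corresponds to the Euclidean property: ∀x ∀y ∀z (Rxy ∧ Rxz → Ryz).
(F1): ✓.
(F2): fails — Rbc and Rbc but not Rcc.
(F3): fails — Rw0w2 and Rw0w2 but not Rw2w2.
(F4): fails — Ruw and Ruv but not Rwv.
Valid on: (F1).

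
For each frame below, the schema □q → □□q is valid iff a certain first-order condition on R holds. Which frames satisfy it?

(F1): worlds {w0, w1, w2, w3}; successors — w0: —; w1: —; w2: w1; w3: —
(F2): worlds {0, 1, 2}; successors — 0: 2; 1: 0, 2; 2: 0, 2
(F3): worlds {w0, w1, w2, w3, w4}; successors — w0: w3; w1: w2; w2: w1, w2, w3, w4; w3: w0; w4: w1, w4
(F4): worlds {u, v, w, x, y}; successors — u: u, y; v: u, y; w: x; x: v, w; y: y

(F1)

Frame correspondent (Sahlqvist): ∀x ∀y ∀z (Rxy ∧ Ryz → Rxz) — i.e. transitivity.
(F1): condition met.
(F2): fails — R02 and R20 but not R00.
(F3): fails — Rw1w2 and Rw2w4 but not Rw1w4.
(F4): fails — Rxw and Rwx but not Rxx.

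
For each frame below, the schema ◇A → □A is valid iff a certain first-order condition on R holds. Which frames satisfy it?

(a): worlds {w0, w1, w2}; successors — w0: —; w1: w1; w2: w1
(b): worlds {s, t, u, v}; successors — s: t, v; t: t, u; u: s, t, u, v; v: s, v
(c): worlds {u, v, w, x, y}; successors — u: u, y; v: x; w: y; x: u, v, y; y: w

(a)

The schema corresponds to partial functionality: ∀x ∀y ∀z (Rxy ∧ Rxz → y = z).
(a): condition met.
(b): fails — s sees both t and v.
(c): fails — u sees both u and y.
Valid on: (a).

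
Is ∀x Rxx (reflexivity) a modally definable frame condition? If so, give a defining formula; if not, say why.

The condition is reflexivity. A defining modal formula is □p → p.
Suppose □p→p is valid. At any x set V(p)={w : Rxw}. Then □p holds at x, so p holds at x, i.e. Rxx.

Yes, by □p → p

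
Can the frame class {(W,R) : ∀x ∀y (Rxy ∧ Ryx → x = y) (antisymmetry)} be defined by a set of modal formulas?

No

If a class were modally definable it would be closed under surjective bounded morphisms (Goldblatt–Thomason).
The 4-cycle (worlds w0,w1,w2,w3 with w0→w1→w2→w3→w0) is antisymmetric. Sending even-indexed worlds to s and odd-indexed worlds to t is a surjective bounded morphism onto the two-world frame with s↔t, which is not antisymmetric.
So the class is not modally definable.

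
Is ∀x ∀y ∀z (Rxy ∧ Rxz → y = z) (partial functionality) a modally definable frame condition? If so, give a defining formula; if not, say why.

The condition is partial functionality. A defining modal formula is ◇q → □q.
Suppose ◇q→□q is valid. Take Rxy, Rxz and set V(q)={y}. Then ◇q at x, so □q at x, so q at z, i.e. z=y.

Yes, by ◇q → □q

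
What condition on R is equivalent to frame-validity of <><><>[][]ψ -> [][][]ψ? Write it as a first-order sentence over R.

This is a Sahlqvist (Geach-type) schema ◇^3□^2ψ → □^3◇^0ψ.
Minimal-valuation argument: fix x; take any y with xR^3y and any z with xR^3z. Set V(ψ) to the set of worlds R-reachable from y in exactly 2 steps. Then □^2ψ holds at y, so the antecedent holds at x; validity forces ◇^0ψ at z, giving a w with zR^0w and yR^2w.
First-order correspondent: forall x forall y forall z ((x R^3 y & x R^3 z) -> exists w (y R^2 w & z = w)).

forall x forall y forall z ((x R^3 y & x R^3 z) -> exists w (y R^2 w & z = w))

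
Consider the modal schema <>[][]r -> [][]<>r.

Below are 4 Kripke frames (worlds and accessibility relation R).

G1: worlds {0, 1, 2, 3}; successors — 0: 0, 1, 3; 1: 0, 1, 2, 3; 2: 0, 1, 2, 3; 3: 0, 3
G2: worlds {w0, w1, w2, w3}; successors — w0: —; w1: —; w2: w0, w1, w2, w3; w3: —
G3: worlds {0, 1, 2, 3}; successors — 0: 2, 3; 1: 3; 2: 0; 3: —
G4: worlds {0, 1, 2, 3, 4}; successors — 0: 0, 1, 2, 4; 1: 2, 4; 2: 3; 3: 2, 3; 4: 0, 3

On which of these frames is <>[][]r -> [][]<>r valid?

G1

The schema corresponds to a generalized confluence (Geach) condition: forall x forall y forall z ((xRy & x R^2 z) -> exists w (y R^2 w & zRw)).
G1: ✓.
G2: fails — w2Rw0, w2R²w0 but no w with w0R²w and w0Rw.
G3: fails — 0R3, 0R²0 but no w with 3R²w and 0Rw.
G4: fails — 0R1, 0R²1 but no w with 1R²w and 1Rw.
Valid on: G1.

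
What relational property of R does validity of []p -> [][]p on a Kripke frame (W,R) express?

transitivity: forall x forall y forall z (Rxy & Ryz -> Rxz)

Suppose □p→□□p is valid. Take Rxy, Ryz and set V(p)={w : Rxw}. Then □p at x, so □□p at x, so □p at y, so p at z, i.e. Rxz.
The converse is a direct semantic check.
So the correspondent is transitivity.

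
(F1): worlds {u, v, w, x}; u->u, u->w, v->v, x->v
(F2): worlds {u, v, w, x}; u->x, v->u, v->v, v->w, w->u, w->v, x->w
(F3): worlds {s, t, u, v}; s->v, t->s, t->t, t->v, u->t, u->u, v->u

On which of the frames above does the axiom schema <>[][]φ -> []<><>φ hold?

The schema corresponds to a generalized confluence (Geach) condition: forall x forall y forall z ((xRy & xRz) -> exists w (y R^2 w & z R^2 w)).
(F1): fails — uRu, uRw but no t with uR²t and wR²t.
(F2): condition met.
(F3): condition met.
Valid on: (F2), (F3).

(F2), (F3)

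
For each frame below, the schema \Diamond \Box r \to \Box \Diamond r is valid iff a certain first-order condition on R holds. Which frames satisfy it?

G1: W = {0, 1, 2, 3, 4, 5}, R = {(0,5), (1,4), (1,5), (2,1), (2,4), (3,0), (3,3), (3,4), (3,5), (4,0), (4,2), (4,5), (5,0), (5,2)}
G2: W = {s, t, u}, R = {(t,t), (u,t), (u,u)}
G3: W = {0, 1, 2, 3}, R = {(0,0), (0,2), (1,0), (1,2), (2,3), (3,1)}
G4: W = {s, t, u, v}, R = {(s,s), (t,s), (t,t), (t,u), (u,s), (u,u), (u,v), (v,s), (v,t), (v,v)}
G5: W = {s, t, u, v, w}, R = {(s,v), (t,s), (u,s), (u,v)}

The schema corresponds to convergence: \forall x \forall y \forall z (Rxy \wedge Rxz \to \exists w (Ryw \wedge Rzw)).
G1: fails — R35 and R30 but 5 and 0 have no common successor.
G2: satisfies the condition.
G3: fails — R00 and R02 but 0 and 2 have no common successor.
G4: satisfies the condition.
G5: fails — Rsv and Rsv but v and v have no common successor.
Valid on: G2, G4.

G2, G4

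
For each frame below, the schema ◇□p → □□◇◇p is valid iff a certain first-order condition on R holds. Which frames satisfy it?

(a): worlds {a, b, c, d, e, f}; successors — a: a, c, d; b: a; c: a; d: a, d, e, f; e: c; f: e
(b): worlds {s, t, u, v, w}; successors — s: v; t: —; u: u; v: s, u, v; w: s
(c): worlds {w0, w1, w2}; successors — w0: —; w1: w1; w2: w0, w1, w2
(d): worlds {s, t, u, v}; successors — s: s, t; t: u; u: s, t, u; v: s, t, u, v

This is the axiom for a generalized confluence (Geach) condition; its first-order frame correspondent is ∀x ∀y ∀z ((xRy ∧ xR²z) → ∃w (yRw ∧ zR²w)).
(a): fails — aRc, aR²f but no w with cRw and fR²w.
(b): fails — vRs, vR²u but no w* with sRw* and uR²w*.
(c): fails — w2Rw0, w2R²w0 but no w with w0Rw and w0R²w.
(d): ✓.

(d)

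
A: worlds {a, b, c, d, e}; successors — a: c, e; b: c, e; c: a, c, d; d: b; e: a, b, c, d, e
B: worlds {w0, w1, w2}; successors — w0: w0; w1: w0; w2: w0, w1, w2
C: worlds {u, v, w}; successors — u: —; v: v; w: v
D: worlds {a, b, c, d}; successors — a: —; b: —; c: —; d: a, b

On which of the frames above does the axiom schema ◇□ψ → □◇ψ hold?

The schema corresponds to convergence: ∀x ∀y ∀z (Rxy ∧ Rxz → ∃w (Ryw ∧ Rzw)).
A: fails — Rcc and Rcd but c and d have no common successor.
B: satisfies the condition.
C: satisfies the condition.
D: fails — Rdb and Rdb but b and b have no common successor.
Valid on: B, C.

B, C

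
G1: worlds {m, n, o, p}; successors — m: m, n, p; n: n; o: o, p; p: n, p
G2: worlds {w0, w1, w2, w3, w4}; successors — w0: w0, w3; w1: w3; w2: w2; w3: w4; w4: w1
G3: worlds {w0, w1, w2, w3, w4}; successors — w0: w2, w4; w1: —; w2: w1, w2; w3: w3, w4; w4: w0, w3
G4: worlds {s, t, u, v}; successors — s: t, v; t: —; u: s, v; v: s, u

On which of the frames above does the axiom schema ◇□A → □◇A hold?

This is the axiom for convergence; its first-order frame correspondent is ∀x ∀y ∀z (Rxy ∧ Rxz → ∃w (Ryw ∧ Rzw)).
G1: condition met.
G2: fails — Rw0w0 and Rw0w3 but w0 and w3 have no common successor.
G3: fails — Rw0w4 and Rw0w2 but w4 and w2 have no common successor.
G4: fails — Rsv and Rst but v and t have no common successor.
Valid on: G1.

G1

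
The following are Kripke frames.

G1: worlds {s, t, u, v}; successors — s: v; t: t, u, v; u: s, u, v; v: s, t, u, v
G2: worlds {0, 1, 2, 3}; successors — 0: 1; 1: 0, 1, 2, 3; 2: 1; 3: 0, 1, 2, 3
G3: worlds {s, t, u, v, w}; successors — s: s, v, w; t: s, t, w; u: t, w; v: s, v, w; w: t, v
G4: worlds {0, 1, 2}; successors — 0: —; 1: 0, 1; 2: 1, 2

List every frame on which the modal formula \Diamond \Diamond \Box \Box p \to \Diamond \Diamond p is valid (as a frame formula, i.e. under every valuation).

G1, G2, G3

This is the axiom for a generalized confluence (Geach) condition; its first-order frame correspondent is \forall x \forall y (x R^2 y \to \exists w (y R^2 w \wedge x R^2 w)).
G1: holds.
G2: holds.
G3: holds.
G4: fails — 1R²0 but no w with 0R²w and 1R²w.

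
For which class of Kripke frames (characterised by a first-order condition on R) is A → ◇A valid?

reflexivity

This schema is equivalent to the T axiom □A → A.
Its frame correspondent is reflexivity — ∀x Rxx.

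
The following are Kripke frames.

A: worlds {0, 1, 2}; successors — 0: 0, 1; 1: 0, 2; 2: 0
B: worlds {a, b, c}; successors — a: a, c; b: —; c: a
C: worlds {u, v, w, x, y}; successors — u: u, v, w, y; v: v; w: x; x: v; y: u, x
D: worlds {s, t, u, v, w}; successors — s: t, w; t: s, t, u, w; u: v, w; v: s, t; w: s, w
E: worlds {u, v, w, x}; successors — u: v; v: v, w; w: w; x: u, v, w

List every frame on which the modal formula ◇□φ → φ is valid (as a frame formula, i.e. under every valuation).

Frame correspondent (Sahlqvist): ∀x ∀y (Rxy → Ryx) — i.e. symmetry.
A: fails — R12 but not R21.
B: holds.
C: fails — Ruv but not Rvu.
D: fails — Ruv but not Rvu.
E: fails — Ruv but not Rvu.
Valid on: B.

B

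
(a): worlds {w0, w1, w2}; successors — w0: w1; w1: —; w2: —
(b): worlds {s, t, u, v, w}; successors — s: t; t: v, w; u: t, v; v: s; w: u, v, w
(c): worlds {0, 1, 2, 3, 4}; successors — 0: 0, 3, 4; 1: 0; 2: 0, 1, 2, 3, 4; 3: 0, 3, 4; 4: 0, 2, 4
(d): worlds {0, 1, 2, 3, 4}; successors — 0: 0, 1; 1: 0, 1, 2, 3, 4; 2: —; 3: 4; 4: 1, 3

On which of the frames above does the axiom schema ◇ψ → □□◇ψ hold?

This is the axiom for a generalized confluence (Geach) condition; its first-order frame correspondent is ∀x ∀y ∀z ((xRy ∧ xR²z) → ∃w (y = w ∧ zRw)).
(a): condition met.
(b): fails — sRt, sR²v but no w* with t=w* and vRw*.
(c): fails — 0R3, 0R²4 but no w with 3=w and 4Rw.
(d): fails — 0R0, 0R²2 but no w with 0=w and 2Rw.
Valid on: (a).

(a)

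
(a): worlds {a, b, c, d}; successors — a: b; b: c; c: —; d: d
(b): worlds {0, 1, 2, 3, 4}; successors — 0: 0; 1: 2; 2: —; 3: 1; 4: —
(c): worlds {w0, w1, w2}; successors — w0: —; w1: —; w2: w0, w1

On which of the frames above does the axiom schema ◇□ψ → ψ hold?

Frame correspondent (Sahlqvist): ∀x ∀y (Rxy → Ryx) — i.e. symmetry.
(a): fails — Rab but not Rba.
(b): fails — R12 but not R21.
(c): fails — Rw2w0 but not Rw0w2.
Valid on no frame.

none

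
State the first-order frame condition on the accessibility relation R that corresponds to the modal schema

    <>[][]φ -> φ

forall x forall y (xRy -> exists w (y R^2 w & x = w))

This is a Sahlqvist (Geach-type) schema ◇^1□^2φ → □^0◇^0φ.
Minimal-valuation argument: fix x; take any y with xR^1y and any z with xR^0z. Set V(φ) to the set of worlds R-reachable from y in exactly 2 steps. Then □^2φ holds at y, so the antecedent holds at x; validity forces ◇^0φ at z, giving a w with zR^0w and yR^2w.
First-order correspondent: forall x forall y (xRy -> exists w (y R^2 w & x = w)).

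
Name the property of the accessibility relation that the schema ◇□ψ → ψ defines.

symmetry

Replacing ψ by ¬ψ and contraposing gives the equivalent schema ψ → □◇ψ.
Suppose ψ→□◇ψ is valid. Take Rxy and set V(ψ)={x}. Then ψ at x, so □◇ψ at x, so ◇ψ at y, so some z with Ryz has ψ; z=x, i.e. Ryx.
Conversely, any frame satisfying ∀x ∀y (Rxy → Ryx) validates the schema.
So the correspondent is symmetry.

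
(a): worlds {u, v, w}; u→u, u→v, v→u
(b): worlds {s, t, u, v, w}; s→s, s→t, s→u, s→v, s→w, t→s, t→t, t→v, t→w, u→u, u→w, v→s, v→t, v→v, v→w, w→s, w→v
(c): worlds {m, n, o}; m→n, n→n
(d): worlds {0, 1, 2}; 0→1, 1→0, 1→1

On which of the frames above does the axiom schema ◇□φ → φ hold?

This is the axiom for symmetry; its first-order frame correspondent is ∀x ∀y (Rxy → Ryx).
(a): satisfies the condition.
(b): fails — Ruw but not Rwu.
(c): fails — Rmn but not Rnm.
(d): satisfies the condition.
Valid on: (a), (d).

(a), (d)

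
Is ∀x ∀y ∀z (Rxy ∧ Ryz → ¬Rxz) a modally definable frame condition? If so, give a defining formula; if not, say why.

Any modally definable frame class is closed under surjective bounded morphisms.
The 5-cycle (worlds s,t,u,v,w with s→t→u→v→w→s) is intransitive. Mapping every world to a single reflexive point • is a surjective bounded morphism; the reflexive point is not intransitive (R••∧R•• but R••).
So the class is not modally definable.

No — not modally definable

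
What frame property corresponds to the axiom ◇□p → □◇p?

Convergence

This is the .2 axiom.
It corresponds to convergence: ∀x ∀y ∀z (Rxy ∧ Rxz → ∃w (Ryw ∧ Rzw)).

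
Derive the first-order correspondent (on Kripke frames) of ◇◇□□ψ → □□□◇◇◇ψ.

This is a Sahlqvist (Geach-type) schema ◇^2□^2ψ → □^3◇^3ψ.
Minimal-valuation argument: fix x; take any y with xR^2y and any z with xR^3z. Set V(ψ) to the set of worlds R-reachable from y in exactly 2 steps. Then □^2ψ holds at y, so the antecedent holds at x; validity forces ◇^3ψ at z, giving a w with zR^3w and yR^2w.
First-order correspondent: ∀x ∀y ∀z ((xR²y ∧ xR³z) → ∃w (yR²w ∧ zR³w)).

∀x ∀y ∀z ((xR²y ∧ xR³z) → ∃w (yR²w ∧ zR³w))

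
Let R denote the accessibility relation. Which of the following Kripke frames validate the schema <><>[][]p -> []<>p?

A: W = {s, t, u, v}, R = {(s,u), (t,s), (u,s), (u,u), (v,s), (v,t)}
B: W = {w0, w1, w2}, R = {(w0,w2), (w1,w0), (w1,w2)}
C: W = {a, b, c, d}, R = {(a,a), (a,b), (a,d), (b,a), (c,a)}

Frame correspondent (Sahlqvist): forall x forall y forall z ((x R^2 y & xRz) -> exists w (y R^2 w & zRw)) — i.e. a generalized confluence (Geach) condition.
A: satisfies the condition.
B: fails — w1R²w2, w1Rw0 but no w with w2R²w and w0Rw.
C: fails — aR²a, aRd but no w with aR²w and dRw.
Valid on: A.

A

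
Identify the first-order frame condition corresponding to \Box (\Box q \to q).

Suppose □(□q→q) is valid. Take Rxy and set V(q)={w : Ryw}. Then at y, □q holds; since □(□q→q) at x, □q→q at y, so q at y, i.e. Ryy.
Conversely, on a frame with shift-reflexivity the schema holds at every world under every valuation.
Frame condition: \forall x \forall y (Rxy \to Ryy).

Shift-reflexivity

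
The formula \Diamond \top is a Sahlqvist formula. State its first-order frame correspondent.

This schema is equivalent to the D axiom □p → ◇p.
Its frame correspondent is seriality — \forall x \exists y Rxy.

Seriality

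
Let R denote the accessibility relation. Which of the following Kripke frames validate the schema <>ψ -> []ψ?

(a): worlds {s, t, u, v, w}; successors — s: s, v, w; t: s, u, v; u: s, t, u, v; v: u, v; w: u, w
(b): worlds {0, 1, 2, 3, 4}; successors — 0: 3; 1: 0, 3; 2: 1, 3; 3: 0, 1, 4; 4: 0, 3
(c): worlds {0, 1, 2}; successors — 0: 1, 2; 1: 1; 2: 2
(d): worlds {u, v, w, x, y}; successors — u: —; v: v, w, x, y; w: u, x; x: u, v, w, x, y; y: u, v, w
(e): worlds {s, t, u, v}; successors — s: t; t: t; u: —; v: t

(e)

Frame correspondent (Sahlqvist): forall x forall y forall z (Rxy & Rxz -> y = z) — i.e. partial functionality.
(a): fails — s sees both s and v.
(b): fails — 1 sees both 0 and 3.
(c): fails — 0 sees both 1 and 2.
(d): fails — v sees both v and w.
(e): condition met.
Valid on: (e).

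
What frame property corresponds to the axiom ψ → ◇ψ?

reflexivity

Replacing ψ by ¬ψ and contraposing gives the equivalent schema □ψ → ψ.
Suppose □ψ→ψ is valid. At any x set V(ψ)={w : Rxw}. Then □ψ holds at x, so ψ holds at x, i.e. Rxx.
Conversely, on a frame with reflexivity the schema holds at every world under every valuation.
So the correspondent is reflexivity.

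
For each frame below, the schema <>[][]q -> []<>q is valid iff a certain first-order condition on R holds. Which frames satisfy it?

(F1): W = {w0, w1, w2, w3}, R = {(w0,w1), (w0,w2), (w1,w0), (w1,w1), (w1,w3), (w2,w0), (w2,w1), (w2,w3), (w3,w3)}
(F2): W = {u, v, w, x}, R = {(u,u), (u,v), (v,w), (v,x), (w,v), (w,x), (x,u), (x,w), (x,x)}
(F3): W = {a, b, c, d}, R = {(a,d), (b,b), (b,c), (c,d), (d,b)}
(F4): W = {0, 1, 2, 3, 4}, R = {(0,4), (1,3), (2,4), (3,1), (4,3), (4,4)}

Frame correspondent (Sahlqvist): forall x forall y forall z ((xRy & xRz) -> exists w (y R^2 w & zRw)) — i.e. a generalized confluence (Geach) condition.
(F1): fails — w1Rw3, w1Rw0 but no w with w3R²w and w0Rw.
(F2): holds.
(F3): fails — bRc, bRc but no w with cR²w and cRw.
(F4): fails — 1R3, 1R3 but no w with 3R²w and 3Rw.
Valid on: (F2).

(F2)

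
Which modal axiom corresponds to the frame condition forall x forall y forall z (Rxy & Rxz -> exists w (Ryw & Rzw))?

This is convergence; the standard corresponding axiom is .2: ◇□r → □◇r.
Suppose ◇□r→□◇r is valid. Take Rxy, Rxz and set V(r)={w : Ryw}. Then □r at y so ◇□r at x, so □◇r at x, so ◇r at z, giving w with Rzw and Ryw.

◇□r → □◇r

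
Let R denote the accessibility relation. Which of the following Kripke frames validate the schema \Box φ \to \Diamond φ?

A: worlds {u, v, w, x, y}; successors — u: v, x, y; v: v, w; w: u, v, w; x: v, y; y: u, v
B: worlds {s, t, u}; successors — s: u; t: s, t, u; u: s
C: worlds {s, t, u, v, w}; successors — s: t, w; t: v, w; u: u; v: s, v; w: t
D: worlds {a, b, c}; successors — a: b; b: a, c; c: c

A, B, C, D

This is the axiom for seriality; its first-order frame correspondent is \forall x \exists y Rxy.
A: condition met.
B: condition met.
C: condition met.
D: condition met.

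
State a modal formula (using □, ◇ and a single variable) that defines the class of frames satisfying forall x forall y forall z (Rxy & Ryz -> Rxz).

This is transitivity; the standard corresponding axiom is 4: □s → □□s.
Suppose □s→□□s is valid. Take Rxy, Ryz and set V(s)={w : Rxw}. Then □s at x, so □□s at x, so □s at y, so s at z, i.e. Rxz.

□s → □□s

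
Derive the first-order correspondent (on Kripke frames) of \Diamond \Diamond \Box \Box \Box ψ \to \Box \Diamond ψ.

This is a Sahlqvist (Geach-type) schema ◇^2□^3ψ → □^1◇^1ψ.
Minimal-valuation argument: fix x; take any y with xR^2y and any z with xR^1z. Set V(ψ) to the set of worlds R-reachable from y in exactly 3 steps. Then □^3ψ holds at y, so the antecedent holds at x; validity forces ◇^1ψ at z, giving a w with zR^1w and yR^3w.
First-order correspondent: \forall x \forall y \forall z ((x R^2 y \wedge xRz) \to \exists w (y R^3 w \wedge zRw)).

\forall x \forall y \forall z ((x R^2 y \wedge xRz) \to \exists w (y R^3 w \wedge zRw))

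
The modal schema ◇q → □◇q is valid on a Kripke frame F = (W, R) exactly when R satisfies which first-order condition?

This is the 5 axiom.
It corresponds to the Euclidean property: ∀x ∀y ∀z (Rxy ∧ Rxz → Ryz).

The Euclidean property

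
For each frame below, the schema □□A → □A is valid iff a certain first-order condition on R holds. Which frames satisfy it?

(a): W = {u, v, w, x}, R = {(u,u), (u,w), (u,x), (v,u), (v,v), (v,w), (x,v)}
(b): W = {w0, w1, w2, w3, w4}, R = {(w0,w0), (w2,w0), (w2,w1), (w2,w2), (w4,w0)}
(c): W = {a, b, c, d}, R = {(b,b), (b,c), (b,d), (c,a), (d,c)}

(a), (b)

The schema corresponds to density: ∀x ∀y (Rxy → ∃z (Rxz ∧ Rzy)).
(a): ✓.
(b): ✓.
(c): fails — Rdc but no z with Rdz and Rzc.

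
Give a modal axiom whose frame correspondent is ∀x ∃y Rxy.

□p → ◇p

This is seriality; the standard corresponding axiom is D: □p → ◇p.
Suppose □p→◇p is valid. At any x set V(p)=W. Then □p at x, so ◇p at x, so x has a successor.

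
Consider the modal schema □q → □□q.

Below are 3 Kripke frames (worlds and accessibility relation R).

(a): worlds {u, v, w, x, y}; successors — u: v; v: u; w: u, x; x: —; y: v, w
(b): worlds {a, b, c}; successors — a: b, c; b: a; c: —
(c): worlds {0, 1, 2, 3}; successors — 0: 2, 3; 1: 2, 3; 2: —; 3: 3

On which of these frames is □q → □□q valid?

Frame correspondent (Sahlqvist): ∀x ∀y ∀z (Rxy ∧ Ryz → Rxz) — i.e. transitivity.
(a): fails — Ruv and Rvu but not Ruu.
(b): fails — Rab and Rba but not Raa.
(c): ✓.
Valid on: (c).

(c)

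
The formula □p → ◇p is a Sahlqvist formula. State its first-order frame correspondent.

seriality: ∀x ∃y Rxy

Suppose □p→◇p is valid. At any x set V(p)=W. Then □p at x, so ◇p at x, so x has a successor.
Conversely, on a frame with seriality the schema holds at every world under every valuation.
So the correspondent is seriality.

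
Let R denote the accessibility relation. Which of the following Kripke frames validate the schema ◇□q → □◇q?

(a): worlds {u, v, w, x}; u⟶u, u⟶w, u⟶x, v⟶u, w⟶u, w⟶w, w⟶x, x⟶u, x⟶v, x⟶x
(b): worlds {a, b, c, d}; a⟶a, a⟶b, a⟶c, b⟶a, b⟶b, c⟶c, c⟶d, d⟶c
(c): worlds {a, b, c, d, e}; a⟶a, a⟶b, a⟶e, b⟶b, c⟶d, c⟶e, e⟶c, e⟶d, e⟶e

(a)

Frame correspondent (Sahlqvist): ∀x ∀y ∀z (Rxy ∧ Rxz → ∃w (Ryw ∧ Rzw)) — i.e. convergence.
(a): satisfies the condition.
(b): fails — Rab and Rac but b and c have no common successor.
(c): fails — Rab and Rae but b and e have no common successor.
Valid on: (a).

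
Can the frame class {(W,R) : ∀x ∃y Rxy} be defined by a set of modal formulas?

This is a Sahlqvist condition; the D axiom □p → ◇p defines it.
Suppose □p→◇p is valid. At any x set V(p)=W. Then □p at x, so ◇p at x, so x has a successor.

Yes — defined by □p → ◇p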